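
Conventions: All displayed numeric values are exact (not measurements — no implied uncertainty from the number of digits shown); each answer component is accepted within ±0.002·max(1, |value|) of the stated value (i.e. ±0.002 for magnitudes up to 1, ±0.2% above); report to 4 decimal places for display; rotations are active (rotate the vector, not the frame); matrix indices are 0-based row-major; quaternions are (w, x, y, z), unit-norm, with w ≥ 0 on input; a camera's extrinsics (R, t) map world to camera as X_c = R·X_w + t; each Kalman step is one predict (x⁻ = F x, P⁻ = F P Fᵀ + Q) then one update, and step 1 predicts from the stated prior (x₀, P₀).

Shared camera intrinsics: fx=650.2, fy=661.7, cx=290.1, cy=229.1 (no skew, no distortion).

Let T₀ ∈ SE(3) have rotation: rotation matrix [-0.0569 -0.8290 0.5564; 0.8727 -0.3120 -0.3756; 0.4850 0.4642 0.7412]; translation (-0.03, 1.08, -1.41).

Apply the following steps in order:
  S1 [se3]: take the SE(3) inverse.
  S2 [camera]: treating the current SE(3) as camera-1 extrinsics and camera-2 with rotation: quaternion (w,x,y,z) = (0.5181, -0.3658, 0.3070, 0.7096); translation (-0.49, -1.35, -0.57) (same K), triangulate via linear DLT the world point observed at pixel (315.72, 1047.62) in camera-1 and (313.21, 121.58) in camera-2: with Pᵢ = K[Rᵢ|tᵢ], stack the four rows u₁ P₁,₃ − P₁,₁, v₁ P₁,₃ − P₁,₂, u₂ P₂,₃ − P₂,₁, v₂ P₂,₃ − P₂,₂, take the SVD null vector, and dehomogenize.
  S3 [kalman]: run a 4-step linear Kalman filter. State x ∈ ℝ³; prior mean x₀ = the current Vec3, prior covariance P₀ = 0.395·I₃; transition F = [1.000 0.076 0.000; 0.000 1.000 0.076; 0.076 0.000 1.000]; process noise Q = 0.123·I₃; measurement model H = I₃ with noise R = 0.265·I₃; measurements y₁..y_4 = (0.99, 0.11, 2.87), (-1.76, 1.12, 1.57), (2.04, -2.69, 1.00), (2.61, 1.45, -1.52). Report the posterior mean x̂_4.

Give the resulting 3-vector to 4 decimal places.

result = (1.5275, 0.2802, 0.0825)

after S1 (invert_se3): R=[-0.0569 0.8727 0.4850; -0.8290 -0.3120 0.4642; 0.5564 -0.3756 0.7412], t=(-0.2604, 0.9666, 1.4674)
after S2 (triangulate): (-1.1927, -0.7140, 1.8823)
after S3 (kf_track): (1.5275, 0.2802, 0.0825)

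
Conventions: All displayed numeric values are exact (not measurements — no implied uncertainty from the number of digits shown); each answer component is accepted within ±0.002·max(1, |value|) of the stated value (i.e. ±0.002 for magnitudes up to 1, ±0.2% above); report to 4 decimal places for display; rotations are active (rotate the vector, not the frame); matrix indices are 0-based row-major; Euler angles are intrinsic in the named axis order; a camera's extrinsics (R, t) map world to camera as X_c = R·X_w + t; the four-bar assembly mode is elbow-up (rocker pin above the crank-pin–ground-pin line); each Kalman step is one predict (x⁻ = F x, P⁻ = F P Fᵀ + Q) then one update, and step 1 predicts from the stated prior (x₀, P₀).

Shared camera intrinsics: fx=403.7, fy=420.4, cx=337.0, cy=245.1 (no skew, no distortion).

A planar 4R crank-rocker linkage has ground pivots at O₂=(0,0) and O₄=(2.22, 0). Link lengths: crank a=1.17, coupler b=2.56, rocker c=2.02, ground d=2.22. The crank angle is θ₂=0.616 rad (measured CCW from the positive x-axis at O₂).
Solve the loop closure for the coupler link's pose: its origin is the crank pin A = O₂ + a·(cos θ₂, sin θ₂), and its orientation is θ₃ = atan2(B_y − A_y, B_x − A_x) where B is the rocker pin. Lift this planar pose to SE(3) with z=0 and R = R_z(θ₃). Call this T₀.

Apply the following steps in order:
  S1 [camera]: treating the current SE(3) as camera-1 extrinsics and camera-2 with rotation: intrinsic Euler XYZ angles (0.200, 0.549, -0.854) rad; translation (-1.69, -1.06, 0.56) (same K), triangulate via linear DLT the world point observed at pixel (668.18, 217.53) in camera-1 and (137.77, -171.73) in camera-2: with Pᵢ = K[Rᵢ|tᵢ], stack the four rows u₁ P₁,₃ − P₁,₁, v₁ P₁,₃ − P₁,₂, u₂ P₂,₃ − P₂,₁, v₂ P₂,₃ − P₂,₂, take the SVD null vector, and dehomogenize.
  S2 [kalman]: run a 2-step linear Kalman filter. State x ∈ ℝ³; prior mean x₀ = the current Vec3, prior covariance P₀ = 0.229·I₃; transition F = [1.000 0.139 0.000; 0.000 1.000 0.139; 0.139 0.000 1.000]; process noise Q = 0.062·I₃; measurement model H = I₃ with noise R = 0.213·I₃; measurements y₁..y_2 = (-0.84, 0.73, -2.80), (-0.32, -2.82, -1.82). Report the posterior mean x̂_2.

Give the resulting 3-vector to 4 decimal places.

source (fourbar_fk): coupler pose = R=[0.9150 -0.4034 0.0000; 0.4034 0.9150 0.0000; 0.0000 0.0000 1.0000], t=(0.9549, 0.6760, 0.0000)
after S1 (triangulate): (0.2817, -1.0043, 1.9721)
after S2 (kf_track): (-0.5301, -1.4118, -1.3637)

result = (-0.5301, -1.4118, -1.3637)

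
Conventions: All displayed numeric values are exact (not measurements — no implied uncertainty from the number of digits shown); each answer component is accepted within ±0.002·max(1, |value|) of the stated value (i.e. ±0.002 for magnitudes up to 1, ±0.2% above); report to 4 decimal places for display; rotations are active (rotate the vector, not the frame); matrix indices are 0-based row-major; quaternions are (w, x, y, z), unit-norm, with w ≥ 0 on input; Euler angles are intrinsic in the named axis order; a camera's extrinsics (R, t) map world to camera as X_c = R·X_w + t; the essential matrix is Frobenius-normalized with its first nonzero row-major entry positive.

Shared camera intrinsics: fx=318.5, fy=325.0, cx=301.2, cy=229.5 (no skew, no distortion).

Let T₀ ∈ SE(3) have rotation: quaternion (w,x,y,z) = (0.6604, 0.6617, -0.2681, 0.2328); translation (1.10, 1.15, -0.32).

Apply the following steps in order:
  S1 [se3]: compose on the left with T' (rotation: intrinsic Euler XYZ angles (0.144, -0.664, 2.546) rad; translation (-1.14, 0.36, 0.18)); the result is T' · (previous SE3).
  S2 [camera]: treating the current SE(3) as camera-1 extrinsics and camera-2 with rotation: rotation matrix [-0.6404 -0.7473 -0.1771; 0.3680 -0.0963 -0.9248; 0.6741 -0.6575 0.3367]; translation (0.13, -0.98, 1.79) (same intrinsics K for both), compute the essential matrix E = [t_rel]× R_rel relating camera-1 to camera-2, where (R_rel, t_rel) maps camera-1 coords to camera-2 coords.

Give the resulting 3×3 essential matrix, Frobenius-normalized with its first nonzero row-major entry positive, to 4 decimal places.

matrix = [0.3622 -0.5593 0.2262; 0.0821 -0.0641 -0.0747; 0.2957 -0.0504 -0.6313]

after S1 (compose_se3): R=[-0.8747 -0.0370 0.4832; 0.4315 -0.5131 0.7420; 0.2205 0.8575 0.4648], t=(-2.1680, 0.2023, -1.0663)
after S2 (essential): [0.3622 -0.5593 0.2262; 0.0821 -0.0641 -0.0747; 0.2957 -0.0504 -0.6313]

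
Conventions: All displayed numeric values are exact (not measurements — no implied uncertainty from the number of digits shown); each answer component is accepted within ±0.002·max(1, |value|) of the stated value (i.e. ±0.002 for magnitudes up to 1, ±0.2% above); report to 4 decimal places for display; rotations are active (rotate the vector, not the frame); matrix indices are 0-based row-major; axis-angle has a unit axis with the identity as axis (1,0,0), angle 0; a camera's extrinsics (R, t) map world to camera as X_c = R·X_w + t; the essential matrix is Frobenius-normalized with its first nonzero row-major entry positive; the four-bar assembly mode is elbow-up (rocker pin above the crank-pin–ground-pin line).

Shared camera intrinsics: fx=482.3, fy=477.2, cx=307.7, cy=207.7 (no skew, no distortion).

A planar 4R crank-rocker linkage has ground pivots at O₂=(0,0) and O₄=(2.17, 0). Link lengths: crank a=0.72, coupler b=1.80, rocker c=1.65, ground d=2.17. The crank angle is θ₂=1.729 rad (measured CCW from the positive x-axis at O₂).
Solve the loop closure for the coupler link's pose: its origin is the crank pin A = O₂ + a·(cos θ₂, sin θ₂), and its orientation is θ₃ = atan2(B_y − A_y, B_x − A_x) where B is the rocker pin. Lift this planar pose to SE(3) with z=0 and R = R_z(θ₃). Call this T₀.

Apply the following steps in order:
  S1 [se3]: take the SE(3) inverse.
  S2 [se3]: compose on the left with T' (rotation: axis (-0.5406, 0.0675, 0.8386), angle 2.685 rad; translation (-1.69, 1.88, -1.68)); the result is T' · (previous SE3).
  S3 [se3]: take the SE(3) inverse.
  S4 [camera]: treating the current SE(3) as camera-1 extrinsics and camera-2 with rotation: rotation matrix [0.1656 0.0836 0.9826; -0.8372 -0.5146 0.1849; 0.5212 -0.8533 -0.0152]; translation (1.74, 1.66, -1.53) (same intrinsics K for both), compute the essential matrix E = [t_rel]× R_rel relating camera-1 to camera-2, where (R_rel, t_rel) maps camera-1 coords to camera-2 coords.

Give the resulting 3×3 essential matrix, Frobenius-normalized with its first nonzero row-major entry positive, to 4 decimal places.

matrix = [0.3811 -0.5337 -0.2586; -0.5010 -0.4225 0.1762; -0.1160 -0.1678 0.0306]

source (fourbar_fk): coupler pose = R=[0.8966 -0.4428 0.0000; 0.4428 0.8966 0.0000; 0.0000 0.0000 1.0000], t=(-0.1134, 0.7110, 0.0000)
after S1 (invert_se3): R=[0.8966 0.4428 0.0000; -0.4428 0.8966 0.0000; 0.0000 0.0000 1.0000], t=(-0.2131, -0.6877, 0.0000)
after S2 (compose_se3): R=[-0.1132 -0.5454 -0.8305; 0.6630 -0.6640 0.3457; -0.7400 -0.5115 0.4368], t=(-1.3150, 2.4273, -1.4003)
after S3 (invert_se3): R=[-0.1132 0.6630 -0.7400; -0.5454 -0.6640 -0.5115; -0.8305 0.3457 0.4368], t=(-2.7945, 0.1783, -1.3196)
after S4 (essential): [0.3811 -0.5337 -0.2586; -0.5010 -0.4225 0.1762; -0.1160 -0.1678 0.0306]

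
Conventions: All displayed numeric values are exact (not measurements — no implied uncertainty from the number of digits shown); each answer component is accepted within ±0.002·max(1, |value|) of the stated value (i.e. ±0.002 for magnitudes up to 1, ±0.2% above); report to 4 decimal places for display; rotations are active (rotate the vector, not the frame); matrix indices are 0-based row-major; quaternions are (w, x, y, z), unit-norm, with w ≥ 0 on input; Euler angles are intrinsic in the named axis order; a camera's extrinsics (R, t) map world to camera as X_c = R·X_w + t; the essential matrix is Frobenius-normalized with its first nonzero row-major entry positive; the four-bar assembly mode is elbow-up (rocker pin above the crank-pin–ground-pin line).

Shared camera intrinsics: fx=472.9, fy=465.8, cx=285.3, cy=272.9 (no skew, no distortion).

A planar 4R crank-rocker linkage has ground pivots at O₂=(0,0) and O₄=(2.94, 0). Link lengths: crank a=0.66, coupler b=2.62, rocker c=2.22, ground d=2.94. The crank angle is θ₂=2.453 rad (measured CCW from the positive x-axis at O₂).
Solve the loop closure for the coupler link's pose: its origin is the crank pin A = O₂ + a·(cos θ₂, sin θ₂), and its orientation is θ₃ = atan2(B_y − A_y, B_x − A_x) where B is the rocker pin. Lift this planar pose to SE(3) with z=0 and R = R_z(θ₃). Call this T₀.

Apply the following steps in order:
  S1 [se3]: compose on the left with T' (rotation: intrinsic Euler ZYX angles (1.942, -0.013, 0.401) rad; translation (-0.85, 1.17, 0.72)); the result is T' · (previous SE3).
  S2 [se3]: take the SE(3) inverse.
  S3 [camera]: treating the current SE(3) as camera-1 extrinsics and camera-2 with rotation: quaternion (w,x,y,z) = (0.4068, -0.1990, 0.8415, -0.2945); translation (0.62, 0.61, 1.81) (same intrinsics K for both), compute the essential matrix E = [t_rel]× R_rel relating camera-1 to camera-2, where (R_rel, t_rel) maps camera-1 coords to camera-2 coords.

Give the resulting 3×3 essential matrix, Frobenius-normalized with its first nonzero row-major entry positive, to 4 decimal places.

source (fourbar_fk): coupler pose = R=[0.8409 -0.5411 0.0000; 0.5411 0.8409 0.0000; 0.0000 0.0000 1.0000], t=(-0.5096, 0.4194, 0.0000)
after S1 (compose_se3): R=[-0.7683 -0.5237 0.3681; 0.6003 -0.7890 0.1304; 0.2221 0.3212 0.9206], t=(-1.0242, 0.5531, 0.8771)
after S2 (invert_se3): R=[-0.7683 0.6003 0.2221; -0.5237 -0.7890 0.3212; 0.3681 0.1304 0.9206], t=(-1.3138, -0.3817, -0.5026)
after S3 (essential): [0.3522 -0.3793 0.0809; -0.2643 0.0530 -0.5618; -0.1957 0.4025 0.3700]

matrix = [0.3522 -0.3793 0.0809; -0.2643 0.0530 -0.5618; -0.1957 0.4025 0.3700]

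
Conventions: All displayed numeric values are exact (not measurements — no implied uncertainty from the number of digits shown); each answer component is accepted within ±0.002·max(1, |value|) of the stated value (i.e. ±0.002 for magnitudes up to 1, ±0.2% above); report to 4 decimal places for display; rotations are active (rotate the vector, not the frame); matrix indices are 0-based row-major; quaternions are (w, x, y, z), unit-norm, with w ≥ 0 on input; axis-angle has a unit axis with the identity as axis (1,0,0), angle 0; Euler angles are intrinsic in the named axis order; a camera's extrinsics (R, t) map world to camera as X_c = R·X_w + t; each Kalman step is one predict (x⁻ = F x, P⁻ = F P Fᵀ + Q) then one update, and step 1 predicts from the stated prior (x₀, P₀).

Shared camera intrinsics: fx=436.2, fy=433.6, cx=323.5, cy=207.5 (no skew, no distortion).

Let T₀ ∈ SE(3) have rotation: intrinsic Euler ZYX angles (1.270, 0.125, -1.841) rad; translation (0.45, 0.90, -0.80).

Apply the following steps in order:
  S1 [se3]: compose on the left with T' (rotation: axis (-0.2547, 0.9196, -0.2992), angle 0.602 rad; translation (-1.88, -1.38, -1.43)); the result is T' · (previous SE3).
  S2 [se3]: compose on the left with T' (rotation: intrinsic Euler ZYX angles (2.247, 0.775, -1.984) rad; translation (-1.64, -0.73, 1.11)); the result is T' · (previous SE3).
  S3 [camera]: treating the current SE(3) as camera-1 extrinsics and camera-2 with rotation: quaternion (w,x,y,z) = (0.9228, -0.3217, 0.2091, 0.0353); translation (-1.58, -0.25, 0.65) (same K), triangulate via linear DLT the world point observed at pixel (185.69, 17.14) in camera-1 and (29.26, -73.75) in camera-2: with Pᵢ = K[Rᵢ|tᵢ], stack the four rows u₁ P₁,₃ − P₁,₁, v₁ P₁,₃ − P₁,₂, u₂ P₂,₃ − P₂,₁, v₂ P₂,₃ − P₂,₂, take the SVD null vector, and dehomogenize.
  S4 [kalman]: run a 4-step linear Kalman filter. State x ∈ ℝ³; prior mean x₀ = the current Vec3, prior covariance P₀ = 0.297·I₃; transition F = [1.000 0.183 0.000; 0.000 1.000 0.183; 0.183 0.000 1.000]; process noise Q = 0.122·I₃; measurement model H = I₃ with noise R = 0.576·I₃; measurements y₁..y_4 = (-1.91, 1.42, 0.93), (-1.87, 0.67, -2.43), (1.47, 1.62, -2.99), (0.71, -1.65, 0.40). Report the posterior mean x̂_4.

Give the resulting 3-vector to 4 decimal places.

after S1 (compose_se3): R=[0.3006 -0.3523 -0.8863; 0.8481 -0.3264 0.4174; -0.4364 -0.8771 0.2007], t=(-1.8159, -0.6759, -2.5036)
after S2 (compose_se3): R=[0.7063 0.3967 0.5863; 0.3025 0.5797 -0.7566; -0.6400 0.7117 0.2895], t=(0.0373, 0.4098, 3.5410)
after S3 (triangulate): (-0.5144, -1.8960, 0.4157)
after S4 (kf_track): (0.0613, -0.3302, -0.8914)

result = (0.0613, -0.3302, -0.8914)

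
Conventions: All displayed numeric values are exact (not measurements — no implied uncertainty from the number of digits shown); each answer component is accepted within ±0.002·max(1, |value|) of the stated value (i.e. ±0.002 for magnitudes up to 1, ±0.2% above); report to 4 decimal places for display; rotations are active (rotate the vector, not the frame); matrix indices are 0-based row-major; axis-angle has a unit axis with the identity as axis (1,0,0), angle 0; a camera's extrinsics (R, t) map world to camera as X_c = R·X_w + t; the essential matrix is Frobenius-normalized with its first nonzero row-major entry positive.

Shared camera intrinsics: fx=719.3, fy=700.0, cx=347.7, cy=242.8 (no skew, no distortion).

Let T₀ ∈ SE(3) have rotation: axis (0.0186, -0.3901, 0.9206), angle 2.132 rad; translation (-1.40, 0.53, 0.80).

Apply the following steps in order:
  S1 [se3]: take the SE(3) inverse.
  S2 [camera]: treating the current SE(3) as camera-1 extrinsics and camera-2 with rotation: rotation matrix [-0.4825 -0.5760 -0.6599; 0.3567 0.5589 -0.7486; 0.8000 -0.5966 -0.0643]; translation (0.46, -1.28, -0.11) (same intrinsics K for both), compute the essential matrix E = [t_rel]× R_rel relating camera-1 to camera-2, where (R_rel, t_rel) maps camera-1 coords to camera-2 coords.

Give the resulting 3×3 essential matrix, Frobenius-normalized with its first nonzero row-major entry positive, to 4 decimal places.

matrix = [0.4936 0.2129 -0.4522; 0.2535 -0.3536 0.0105; -0.2369 0.5012 -0.0992]

after S1 (invert_se3): R=[-0.5317 0.7683 0.3565; -0.7905 -0.2991 -0.5345; -0.3040 -0.5660 0.7663], t=(-1.4367, -0.5206, -0.7387)
after S2 (essential): [0.4936 0.2129 -0.4522; 0.2535 -0.3536 0.0105; -0.2369 0.5012 -0.0992]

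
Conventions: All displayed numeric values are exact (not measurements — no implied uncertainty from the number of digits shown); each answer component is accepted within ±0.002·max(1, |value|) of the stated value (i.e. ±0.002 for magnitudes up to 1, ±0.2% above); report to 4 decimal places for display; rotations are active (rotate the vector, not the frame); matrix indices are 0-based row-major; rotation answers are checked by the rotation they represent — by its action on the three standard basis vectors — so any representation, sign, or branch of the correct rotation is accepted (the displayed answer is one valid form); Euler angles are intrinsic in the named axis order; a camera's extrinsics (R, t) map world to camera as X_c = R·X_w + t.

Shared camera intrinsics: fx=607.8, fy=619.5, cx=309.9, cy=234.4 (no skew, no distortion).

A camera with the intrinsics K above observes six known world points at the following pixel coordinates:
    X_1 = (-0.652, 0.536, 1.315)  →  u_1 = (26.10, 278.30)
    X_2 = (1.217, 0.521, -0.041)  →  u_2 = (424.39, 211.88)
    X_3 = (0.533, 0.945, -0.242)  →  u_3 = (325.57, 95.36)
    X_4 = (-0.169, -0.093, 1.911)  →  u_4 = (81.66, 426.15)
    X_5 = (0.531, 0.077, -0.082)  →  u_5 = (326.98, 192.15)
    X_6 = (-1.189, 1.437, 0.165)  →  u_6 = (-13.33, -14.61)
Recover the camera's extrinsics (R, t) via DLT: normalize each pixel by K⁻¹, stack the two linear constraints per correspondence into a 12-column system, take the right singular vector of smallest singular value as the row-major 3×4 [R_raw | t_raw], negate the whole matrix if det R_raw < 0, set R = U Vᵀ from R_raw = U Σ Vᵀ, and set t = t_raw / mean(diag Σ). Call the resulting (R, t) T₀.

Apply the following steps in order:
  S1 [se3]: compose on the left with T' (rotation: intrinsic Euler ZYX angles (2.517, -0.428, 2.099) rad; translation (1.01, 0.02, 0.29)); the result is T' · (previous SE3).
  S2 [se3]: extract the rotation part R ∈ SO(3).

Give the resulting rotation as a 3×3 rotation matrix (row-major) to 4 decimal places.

rotation (matrix) = ((-0.4986, -0.4339, 0.7505), (0.3153, -0.8972, -0.3092), (0.8075, 0.0825, 0.5841))

source (pnp_recover): camera pose = R=[0.8708 -0.1229 -0.4759; 0.4054 -0.3679 0.8368; -0.2780 -0.9217 -0.2706], t=(-0.3801, -0.3900, 4.1801)
after S1 (compose_se3): R=[-0.4986 -0.4339 0.7505; 0.3153 -0.8972 -0.3092; 0.8075 0.0825 0.5841], t=(2.4641, 3.1802, -2.0909)
after S2 (rot_of_se3): [-0.4986 -0.4339 0.7505; 0.3153 -0.8972 -0.3092; 0.8075 0.0825 0.5841]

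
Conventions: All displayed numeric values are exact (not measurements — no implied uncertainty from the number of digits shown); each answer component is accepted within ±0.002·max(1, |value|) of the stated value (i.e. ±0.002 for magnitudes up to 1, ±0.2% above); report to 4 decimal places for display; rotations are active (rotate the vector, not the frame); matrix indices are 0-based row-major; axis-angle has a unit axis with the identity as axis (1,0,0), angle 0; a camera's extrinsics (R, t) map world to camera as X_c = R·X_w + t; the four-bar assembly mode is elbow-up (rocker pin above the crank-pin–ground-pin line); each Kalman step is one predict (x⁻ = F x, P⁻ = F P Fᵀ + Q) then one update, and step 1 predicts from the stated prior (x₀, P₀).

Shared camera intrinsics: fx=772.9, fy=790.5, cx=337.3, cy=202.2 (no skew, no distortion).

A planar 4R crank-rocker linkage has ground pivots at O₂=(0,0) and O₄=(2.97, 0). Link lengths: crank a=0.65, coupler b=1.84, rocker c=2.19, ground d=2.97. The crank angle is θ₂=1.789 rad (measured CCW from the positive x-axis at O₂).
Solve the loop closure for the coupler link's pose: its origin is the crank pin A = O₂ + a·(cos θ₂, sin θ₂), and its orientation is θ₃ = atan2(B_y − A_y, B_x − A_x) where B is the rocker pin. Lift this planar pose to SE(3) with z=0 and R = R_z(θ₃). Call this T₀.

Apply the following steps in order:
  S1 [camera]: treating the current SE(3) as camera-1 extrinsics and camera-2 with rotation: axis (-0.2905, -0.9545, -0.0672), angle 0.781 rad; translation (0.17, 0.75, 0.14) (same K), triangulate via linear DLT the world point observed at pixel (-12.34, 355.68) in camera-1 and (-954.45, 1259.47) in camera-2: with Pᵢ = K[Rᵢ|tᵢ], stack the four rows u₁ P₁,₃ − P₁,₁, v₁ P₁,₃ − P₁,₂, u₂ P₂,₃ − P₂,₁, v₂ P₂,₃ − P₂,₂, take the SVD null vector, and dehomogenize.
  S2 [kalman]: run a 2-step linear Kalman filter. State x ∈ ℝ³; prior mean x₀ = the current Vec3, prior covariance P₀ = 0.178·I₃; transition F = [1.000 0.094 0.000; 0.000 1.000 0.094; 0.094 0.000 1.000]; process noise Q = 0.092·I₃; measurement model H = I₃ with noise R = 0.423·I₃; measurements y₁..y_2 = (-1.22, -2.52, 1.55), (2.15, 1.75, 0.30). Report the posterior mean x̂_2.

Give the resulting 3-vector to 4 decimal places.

result = (0.2283, 0.2218, 1.0701)

source (fourbar_fk): coupler pose = R=[0.8610 -0.5086 0.0000; 0.5086 0.8610 0.0000; 0.0000 0.0000 1.0000], t=(-0.1407, 0.6346, 0.0000)
after S1 (triangulate): (-0.6427, -0.0153, 1.5172)
after S2 (kf_track): (0.2283, 0.2218, 1.0701)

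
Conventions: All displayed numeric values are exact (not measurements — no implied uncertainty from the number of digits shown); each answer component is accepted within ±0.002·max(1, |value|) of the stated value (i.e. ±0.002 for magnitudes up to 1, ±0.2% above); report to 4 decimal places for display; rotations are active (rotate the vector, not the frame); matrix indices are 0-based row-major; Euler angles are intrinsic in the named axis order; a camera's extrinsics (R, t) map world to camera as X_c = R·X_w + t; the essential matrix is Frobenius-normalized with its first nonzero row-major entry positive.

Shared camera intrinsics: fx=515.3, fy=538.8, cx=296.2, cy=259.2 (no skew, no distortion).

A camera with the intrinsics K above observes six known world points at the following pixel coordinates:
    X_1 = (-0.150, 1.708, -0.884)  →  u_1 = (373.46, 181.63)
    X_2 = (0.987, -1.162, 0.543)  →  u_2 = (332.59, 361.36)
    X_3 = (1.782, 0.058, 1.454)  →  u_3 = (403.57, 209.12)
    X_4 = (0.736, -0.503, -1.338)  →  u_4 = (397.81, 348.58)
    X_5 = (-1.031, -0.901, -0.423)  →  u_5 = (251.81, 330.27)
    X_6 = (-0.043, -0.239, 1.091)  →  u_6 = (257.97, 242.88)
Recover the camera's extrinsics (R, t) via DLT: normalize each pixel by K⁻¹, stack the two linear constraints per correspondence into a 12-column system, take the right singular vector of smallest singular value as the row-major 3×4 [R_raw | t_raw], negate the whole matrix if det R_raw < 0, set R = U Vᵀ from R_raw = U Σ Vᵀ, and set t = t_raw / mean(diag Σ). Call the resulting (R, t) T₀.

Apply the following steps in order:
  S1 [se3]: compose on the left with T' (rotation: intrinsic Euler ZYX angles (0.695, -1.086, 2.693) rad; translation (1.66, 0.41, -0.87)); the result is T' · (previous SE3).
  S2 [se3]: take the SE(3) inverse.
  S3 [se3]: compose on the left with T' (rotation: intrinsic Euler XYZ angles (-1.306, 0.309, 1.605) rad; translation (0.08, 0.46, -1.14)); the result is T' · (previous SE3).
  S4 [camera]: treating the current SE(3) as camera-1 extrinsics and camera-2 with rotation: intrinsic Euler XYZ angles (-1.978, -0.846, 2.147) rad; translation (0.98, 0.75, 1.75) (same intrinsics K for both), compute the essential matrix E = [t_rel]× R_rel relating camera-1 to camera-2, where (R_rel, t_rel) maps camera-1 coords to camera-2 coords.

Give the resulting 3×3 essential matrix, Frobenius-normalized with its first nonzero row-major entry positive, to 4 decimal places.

source (pnp_recover): camera pose = R=[0.7860 0.3286 -0.5236; 0.1002 -0.9035 -0.4167; -0.6100 0.2750 -0.7431], t=(0.2600, 0.0700, 6.5597)
after S1 (compose_se3): R=[-0.2333 0.1074 -0.9665; 0.0324 0.9942 0.1026; 0.9719 -0.0074 -0.2354], t=(7.6112, 1.5858, -3.3803)
after S2 (invert_se3): R=[-0.2333 0.0324 0.9719; 0.1074 0.9942 -0.0074; -0.9665 0.1026 -0.2354], t=(5.0097, -2.4186, 6.3973)
after S3 (compose_se3): R=[-0.3885 -0.9164 -0.0963; -0.9214 0.3859 0.0454; -0.0045 0.1063 -0.9943], t=(4.1650, 7.0147, -4.6359)
after S4 (essential): [0.3338 -0.5534 -0.2828; -0.0265 -0.0457 -0.0611; 0.5333 0.0852 0.4517]

matrix = [0.3338 -0.5534 -0.2828; -0.0265 -0.0457 -0.0611; 0.5333 0.0852 0.4517]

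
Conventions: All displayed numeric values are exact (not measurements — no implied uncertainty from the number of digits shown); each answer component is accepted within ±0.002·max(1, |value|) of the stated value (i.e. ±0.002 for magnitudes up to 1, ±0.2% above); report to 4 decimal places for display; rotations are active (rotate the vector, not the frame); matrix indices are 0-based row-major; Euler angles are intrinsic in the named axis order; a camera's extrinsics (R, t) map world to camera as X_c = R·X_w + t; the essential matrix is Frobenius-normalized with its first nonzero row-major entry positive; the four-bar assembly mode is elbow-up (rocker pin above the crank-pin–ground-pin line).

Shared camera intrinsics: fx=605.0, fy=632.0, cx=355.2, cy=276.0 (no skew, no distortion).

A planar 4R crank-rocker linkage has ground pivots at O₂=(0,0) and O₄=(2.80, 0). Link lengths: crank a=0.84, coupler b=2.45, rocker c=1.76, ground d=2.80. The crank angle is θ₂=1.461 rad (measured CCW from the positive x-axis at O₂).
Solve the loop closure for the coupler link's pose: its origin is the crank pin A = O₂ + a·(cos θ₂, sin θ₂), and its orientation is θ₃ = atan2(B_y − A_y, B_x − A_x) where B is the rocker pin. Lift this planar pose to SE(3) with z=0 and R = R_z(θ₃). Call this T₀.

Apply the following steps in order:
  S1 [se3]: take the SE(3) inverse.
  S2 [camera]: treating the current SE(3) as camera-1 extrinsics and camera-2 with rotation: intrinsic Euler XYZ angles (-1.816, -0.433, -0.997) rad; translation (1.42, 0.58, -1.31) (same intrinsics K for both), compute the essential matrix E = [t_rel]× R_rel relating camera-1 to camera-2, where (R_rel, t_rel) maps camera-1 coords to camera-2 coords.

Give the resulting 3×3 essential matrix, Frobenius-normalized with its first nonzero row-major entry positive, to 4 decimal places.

matrix = [0.3019 -0.1468 0.3393; -0.5745 0.2066 0.2973; 0.1017 -0.0825 0.5421]

source (fourbar_fk): coupler pose = R=[0.9341 -0.3569 0.0000; 0.3569 0.9341 0.0000; 0.0000 0.0000 1.0000], t=(0.0920, 0.8349, 0.0000)
after S1 (invert_se3): R=[0.9341 0.3569 0.0000; -0.3569 0.9341 0.0000; 0.0000 0.0000 1.0000], t=(-0.3840, -0.7471, 0.0000)
after S2 (essential): [0.3019 -0.1468 0.3393; -0.5745 0.2066 0.2973; 0.1017 -0.0825 0.5421]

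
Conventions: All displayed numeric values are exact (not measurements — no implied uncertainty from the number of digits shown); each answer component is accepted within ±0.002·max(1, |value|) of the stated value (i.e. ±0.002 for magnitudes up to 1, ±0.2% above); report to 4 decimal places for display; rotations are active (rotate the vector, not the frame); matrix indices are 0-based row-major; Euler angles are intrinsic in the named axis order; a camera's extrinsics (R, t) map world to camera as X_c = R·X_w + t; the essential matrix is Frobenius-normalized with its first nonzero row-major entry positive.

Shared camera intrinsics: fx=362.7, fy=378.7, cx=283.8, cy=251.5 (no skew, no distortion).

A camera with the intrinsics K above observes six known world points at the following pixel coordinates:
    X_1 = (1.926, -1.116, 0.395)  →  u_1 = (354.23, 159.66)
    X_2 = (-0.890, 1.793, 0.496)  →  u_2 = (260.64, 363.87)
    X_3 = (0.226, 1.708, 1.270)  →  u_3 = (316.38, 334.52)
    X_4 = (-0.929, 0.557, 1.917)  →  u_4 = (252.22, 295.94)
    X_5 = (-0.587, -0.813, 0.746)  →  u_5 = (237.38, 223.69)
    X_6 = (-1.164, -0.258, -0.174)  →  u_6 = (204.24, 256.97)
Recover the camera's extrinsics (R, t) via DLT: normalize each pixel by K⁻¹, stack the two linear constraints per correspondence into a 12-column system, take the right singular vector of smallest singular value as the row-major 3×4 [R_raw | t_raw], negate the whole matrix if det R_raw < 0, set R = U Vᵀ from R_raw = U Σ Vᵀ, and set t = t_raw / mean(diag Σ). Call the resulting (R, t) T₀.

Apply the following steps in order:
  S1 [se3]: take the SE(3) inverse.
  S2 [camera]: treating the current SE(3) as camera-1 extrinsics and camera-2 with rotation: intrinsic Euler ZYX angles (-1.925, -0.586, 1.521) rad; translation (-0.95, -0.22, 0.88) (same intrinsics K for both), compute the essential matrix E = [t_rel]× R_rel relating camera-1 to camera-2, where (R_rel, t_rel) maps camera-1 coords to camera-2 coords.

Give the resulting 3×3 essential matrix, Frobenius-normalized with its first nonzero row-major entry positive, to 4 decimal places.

matrix = [0.1487 0.1940 0.0029; 0.1405 0.6558 0.0182; 0.6767 -0.1783 -0.0212]

source (pnp_recover): camera pose = R=[0.9462 0.3105 0.0908; -0.3183 0.9438 0.0896; -0.0579 -0.1137 0.9918], t=(-0.1899, -0.0200, 6.3989)
after S1 (invert_se3): R=[0.9462 -0.3183 -0.0579; 0.3105 0.9438 -0.1137; 0.0908 0.0896 0.9918], t=(0.5436, 0.8053, -6.3276)
after S2 (essential): [0.1487 0.1940 0.0029; 0.1405 0.6558 0.0182; 0.6767 -0.1783 -0.0212]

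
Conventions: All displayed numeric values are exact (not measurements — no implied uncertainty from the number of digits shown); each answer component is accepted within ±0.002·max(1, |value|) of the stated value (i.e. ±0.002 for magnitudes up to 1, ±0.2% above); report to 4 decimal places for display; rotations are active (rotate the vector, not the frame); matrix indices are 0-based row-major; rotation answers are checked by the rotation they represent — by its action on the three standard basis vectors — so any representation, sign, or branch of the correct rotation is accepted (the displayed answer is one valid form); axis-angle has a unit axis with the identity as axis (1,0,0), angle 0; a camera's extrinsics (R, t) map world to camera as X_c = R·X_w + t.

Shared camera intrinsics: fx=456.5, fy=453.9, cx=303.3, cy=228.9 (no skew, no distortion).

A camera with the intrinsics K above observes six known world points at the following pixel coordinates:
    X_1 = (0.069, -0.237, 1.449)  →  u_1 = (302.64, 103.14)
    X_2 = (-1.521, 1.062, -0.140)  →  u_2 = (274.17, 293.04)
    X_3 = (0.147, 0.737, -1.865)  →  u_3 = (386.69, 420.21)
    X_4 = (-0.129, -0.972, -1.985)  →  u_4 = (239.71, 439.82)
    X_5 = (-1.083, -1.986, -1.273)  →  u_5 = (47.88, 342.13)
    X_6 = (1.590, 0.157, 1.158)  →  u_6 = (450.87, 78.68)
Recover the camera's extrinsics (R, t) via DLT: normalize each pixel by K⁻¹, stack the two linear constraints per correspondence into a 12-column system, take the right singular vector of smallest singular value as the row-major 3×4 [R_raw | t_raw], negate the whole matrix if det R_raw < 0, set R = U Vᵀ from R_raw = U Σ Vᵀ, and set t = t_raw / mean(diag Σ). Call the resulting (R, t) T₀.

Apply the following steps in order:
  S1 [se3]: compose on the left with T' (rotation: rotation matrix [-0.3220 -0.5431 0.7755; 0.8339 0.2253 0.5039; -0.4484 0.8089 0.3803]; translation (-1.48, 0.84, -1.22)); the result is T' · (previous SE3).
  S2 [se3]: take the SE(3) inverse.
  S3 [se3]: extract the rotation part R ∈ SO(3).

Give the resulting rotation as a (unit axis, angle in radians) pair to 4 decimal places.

rotation (axis_angle) = ((-0.1709, -0.9825, -0.0747), 2.1611)

source (pnp_recover): camera pose = R=[0.7913 0.6097 -0.0467; -0.2937 0.3120 -0.9035; -0.5363 0.7286 0.4260], t=(0.1500, -0.0200, 4.7300)
after S1 (compose_se3): R=[-0.5112 0.1993 0.8361; 0.3234 0.9459 -0.0278; -0.7963 0.2562 -0.5479], t=(2.1507, 3.3442, 0.4954)
after S2 (invert_se3): R=[-0.5112 0.3234 -0.7963; 0.1993 0.9459 0.2562; 0.8361 -0.0278 -0.5479], t=(0.4124, -3.7187, -1.4337)
after S3 (rot_of_se3): [-0.5112 0.3234 -0.7963; 0.1993 0.9459 0.2562; 0.8361 -0.0278 -0.5479]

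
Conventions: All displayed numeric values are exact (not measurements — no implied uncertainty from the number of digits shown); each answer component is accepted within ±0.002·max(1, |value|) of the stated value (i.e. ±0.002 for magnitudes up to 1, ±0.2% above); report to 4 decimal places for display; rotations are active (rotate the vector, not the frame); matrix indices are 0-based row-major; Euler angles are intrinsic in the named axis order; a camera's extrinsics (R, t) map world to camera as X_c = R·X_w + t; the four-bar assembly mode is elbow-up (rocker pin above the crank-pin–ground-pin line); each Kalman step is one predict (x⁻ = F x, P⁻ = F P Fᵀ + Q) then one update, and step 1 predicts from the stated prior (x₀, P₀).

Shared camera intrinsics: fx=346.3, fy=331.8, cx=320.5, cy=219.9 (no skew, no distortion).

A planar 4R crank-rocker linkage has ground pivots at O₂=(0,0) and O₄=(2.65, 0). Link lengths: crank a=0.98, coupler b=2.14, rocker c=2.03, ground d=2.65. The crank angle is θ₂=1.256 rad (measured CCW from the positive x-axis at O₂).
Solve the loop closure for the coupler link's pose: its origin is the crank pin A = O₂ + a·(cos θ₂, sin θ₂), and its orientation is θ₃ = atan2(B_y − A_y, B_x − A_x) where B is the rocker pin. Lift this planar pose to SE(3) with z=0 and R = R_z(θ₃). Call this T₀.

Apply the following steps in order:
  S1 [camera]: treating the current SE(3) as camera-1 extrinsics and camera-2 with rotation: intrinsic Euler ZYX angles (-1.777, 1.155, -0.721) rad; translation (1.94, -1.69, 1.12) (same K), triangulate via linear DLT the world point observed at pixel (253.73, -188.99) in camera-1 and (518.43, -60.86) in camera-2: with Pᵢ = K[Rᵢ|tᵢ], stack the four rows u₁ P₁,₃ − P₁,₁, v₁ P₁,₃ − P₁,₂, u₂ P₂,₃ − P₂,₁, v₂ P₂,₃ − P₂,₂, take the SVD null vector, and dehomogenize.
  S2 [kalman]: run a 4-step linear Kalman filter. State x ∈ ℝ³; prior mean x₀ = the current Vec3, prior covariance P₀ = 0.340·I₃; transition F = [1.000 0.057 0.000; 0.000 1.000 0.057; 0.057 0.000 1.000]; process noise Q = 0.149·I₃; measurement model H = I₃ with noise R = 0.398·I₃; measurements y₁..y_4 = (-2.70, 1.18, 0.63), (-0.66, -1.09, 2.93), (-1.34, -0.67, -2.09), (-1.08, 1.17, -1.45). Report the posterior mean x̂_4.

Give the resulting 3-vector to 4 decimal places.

source (fourbar_fk): coupler pose = R=[0.8736 -0.4866 0.0000; 0.4866 0.8736 0.0000; 0.0000 0.0000 1.0000], t=(0.3034, 0.9318, 0.0000)
after S1 (triangulate): (-0.9564, -0.9708, 0.3097)
after S2 (kf_track): (-1.2484, 0.2495, -0.7630)

result = (-1.2484, 0.2495, -0.7630)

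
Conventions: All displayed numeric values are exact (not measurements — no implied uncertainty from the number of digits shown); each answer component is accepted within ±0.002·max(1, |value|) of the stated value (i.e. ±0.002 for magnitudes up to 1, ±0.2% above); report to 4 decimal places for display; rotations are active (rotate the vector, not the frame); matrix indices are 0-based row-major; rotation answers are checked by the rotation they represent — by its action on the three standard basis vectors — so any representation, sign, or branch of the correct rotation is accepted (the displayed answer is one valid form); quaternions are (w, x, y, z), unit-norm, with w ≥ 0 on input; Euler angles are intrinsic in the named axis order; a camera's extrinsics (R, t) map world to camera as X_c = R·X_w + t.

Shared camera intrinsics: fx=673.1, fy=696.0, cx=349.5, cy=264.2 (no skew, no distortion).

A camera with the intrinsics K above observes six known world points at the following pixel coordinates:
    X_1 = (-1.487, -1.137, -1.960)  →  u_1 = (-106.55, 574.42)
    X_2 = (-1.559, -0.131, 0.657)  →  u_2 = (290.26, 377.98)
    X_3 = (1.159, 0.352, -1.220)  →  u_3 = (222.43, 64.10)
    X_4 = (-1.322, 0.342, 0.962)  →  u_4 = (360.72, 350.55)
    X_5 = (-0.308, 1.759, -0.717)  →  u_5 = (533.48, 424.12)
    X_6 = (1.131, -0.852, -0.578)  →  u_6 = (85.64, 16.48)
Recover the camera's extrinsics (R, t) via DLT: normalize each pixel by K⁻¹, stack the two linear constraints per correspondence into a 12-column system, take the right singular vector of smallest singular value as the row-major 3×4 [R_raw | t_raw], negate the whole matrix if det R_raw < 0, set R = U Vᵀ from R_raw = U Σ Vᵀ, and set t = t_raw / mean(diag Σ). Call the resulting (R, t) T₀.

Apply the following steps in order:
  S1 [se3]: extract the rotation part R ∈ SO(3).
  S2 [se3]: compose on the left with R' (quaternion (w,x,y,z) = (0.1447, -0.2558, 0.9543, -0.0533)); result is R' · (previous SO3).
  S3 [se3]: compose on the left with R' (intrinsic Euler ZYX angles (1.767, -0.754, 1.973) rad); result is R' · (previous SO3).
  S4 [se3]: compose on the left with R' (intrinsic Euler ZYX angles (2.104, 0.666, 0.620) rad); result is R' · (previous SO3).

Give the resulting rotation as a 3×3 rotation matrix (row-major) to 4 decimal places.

source (pnp_recover): camera pose = R=[0.0919 0.9241 0.3709; -0.8971 0.2385 -0.3720; -0.4322 -0.2985 0.8509], t=(-0.4600, -0.2300, 4.1900)
after S1 (rot_of_se3): [0.0919 0.9241 0.3709; -0.8971 0.2385 -0.3720; -0.4322 -0.2985 0.8509]
after S2 (compose_so3): [0.2170 -0.9678 0.1273; -0.8089 -0.2513 -0.5316; 0.5465 0.0123 -0.8374]
after S3 (compose_so3): [0.0239 0.0207 -0.9995; 0.8348 -0.5504 0.0086; -0.5500 -0.8346 -0.0304]
after S4 (compose_so3): [-0.8817 0.2737 0.3844; -0.4717 -0.5364 -0.6999; 0.0147 -0.7984 0.6020]

rotation (matrix) = ((-0.8817, 0.2737, 0.3844), (-0.4717, -0.5364, -0.6999), (0.0147, -0.7984, 0.6020))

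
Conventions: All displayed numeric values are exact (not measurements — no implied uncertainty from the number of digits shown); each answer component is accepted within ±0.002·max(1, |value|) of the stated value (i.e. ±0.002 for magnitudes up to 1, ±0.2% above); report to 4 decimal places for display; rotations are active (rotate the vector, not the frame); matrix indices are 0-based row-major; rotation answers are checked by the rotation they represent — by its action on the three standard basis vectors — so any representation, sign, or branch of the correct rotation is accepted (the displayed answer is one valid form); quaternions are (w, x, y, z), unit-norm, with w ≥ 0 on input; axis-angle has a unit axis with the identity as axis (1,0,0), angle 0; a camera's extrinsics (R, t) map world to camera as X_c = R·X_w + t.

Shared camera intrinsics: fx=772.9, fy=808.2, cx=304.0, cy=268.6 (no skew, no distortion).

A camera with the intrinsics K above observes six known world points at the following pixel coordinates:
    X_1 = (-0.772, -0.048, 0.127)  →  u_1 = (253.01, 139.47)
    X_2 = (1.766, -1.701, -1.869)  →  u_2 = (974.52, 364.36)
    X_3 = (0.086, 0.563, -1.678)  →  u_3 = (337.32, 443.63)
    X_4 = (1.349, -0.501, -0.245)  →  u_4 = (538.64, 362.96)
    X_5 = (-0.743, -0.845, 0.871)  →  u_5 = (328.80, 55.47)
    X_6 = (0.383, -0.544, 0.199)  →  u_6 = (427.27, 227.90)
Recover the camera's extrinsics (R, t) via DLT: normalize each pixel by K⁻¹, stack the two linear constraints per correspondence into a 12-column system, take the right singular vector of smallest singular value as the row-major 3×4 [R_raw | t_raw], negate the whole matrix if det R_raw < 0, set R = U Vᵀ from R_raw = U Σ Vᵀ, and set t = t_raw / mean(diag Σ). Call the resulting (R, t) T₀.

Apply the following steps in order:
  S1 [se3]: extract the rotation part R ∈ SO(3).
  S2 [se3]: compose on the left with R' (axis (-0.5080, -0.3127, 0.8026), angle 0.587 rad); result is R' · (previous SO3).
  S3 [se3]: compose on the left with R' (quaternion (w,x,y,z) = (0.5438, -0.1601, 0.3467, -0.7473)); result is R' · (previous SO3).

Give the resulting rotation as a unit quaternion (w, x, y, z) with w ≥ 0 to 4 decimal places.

source (pnp_recover): camera pose = R=[0.6393 -0.7453 -0.1892; 0.7154 0.6667 -0.2091; 0.2820 -0.0017 0.9594], t=(0.1800, -0.1200, 4.6700)
after S1 (rot_of_se3): [0.6393 -0.7453 -0.1892; 0.7154 0.6667 -0.2091; 0.2820 -0.0017 0.9594]
after S2 (compose_so3): [0.1928 -0.9310 -0.3100; 0.9760 0.2145 -0.0371; 0.1010 -0.2954 0.9500]
after S3 (compose_so3): [0.6783 0.3011 0.6703; -0.3770 0.9256 -0.0343; -0.6307 -0.2294 0.7413]

rotation (quat) = (0.9145, -0.0534, 0.3557, -0.1854)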